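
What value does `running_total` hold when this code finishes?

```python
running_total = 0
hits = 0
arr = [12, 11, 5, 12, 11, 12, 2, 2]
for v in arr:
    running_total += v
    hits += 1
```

Let's trace through this code step by step.

Initialize: running_total = 0
Initialize: hits = 0
Initialize: arr = [12, 11, 5, 12, 11, 12, 2, 2]
Entering loop: for v in arr:

After execution: running_total = 67
67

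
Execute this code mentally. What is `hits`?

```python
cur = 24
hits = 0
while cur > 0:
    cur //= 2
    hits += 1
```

Let's trace through this code step by step.

Initialize: cur = 24
Initialize: hits = 0
Entering loop: while cur > 0:

After execution: hits = 5
5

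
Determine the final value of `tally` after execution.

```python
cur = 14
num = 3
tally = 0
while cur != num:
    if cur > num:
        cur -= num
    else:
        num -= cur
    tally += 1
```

Let's trace through this code step by step.

Initialize: cur = 14
Initialize: num = 3
Initialize: tally = 0
Entering loop: while cur != num:

After execution: tally = 6
6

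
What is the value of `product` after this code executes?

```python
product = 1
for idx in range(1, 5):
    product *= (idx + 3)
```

Let's trace through this code step by step.

Initialize: product = 1
Entering loop: for idx in range(1, 5):

After execution: product = 840
840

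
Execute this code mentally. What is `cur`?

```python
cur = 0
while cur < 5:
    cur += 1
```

Let's trace through this code step by step.

Initialize: cur = 0
Entering loop: while cur < 5:

After execution: cur = 5
5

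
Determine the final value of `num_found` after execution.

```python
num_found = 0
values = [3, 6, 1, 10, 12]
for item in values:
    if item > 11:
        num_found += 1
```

Let's trace through this code step by step.

Initialize: num_found = 0
Initialize: values = [3, 6, 1, 10, 12]
Entering loop: for item in values:

After execution: num_found = 1
1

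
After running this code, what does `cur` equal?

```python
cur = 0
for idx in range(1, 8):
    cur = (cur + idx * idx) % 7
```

Let's trace through this code step by step.

Initialize: cur = 0
Entering loop: for idx in range(1, 8):

After execution: cur = 0
0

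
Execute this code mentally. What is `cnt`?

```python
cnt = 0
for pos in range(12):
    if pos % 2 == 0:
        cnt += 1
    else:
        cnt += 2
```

Let's trace through this code step by step.

Initialize: cnt = 0
Entering loop: for pos in range(12):

After execution: cnt = 18
18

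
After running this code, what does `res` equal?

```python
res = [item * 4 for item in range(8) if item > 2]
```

Let's trace through this code step by step.

Initialize: res = [item * 4 for item in range(8) if item > 2]

After execution: res = [12, 16, 20, 24, 28]
[12, 16, 20, 24, 28]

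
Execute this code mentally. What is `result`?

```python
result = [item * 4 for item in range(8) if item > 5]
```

Let's trace through this code step by step.

Initialize: result = [item * 4 for item in range(8) if item > 5]

After execution: result = [24, 28]
[24, 28]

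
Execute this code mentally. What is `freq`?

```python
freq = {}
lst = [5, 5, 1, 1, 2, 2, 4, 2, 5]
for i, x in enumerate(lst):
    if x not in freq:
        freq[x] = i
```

Let's trace through this code step by step.

Initialize: freq = {}
Initialize: lst = [5, 5, 1, 1, 2, 2, 4, 2, 5]
Entering loop: for i, x in enumerate(lst):

After execution: freq = {5: 0, 1: 2, 2: 4, 4: 6}
{5: 0, 1: 2, 2: 4, 4: 6}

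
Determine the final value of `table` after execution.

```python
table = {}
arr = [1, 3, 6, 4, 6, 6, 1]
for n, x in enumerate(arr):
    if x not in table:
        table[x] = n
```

Let's trace through this code step by step.

Initialize: table = {}
Initialize: arr = [1, 3, 6, 4, 6, 6, 1]
Entering loop: for n, x in enumerate(arr):

After execution: table = {1: 0, 3: 1, 6: 2, 4: 3}
{1: 0, 3: 1, 6: 2, 4: 3}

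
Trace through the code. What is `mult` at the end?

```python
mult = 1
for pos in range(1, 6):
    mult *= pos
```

Let's trace through this code step by step.

Initialize: mult = 1
Entering loop: for pos in range(1, 6):

After execution: mult = 120
120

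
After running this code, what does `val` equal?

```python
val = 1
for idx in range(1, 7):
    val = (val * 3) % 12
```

Let's trace through this code step by step.

Initialize: val = 1
Entering loop: for idx in range(1, 7):

After execution: val = 9
9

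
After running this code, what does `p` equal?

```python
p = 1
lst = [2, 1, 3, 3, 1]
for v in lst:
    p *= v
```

Let's trace through this code step by step.

Initialize: p = 1
Initialize: lst = [2, 1, 3, 3, 1]
Entering loop: for v in lst:

After execution: p = 18
18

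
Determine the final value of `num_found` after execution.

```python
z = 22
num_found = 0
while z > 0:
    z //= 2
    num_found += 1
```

Let's trace through this code step by step.

Initialize: z = 22
Initialize: num_found = 0
Entering loop: while z > 0:

After execution: num_found = 5
5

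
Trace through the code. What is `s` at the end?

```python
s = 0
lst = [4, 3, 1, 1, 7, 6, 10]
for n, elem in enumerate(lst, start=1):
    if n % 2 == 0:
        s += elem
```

Let's trace through this code step by step.

Initialize: s = 0
Initialize: lst = [4, 3, 1, 1, 7, 6, 10]
Entering loop: for n, elem in enumerate(lst, start=1):

After execution: s = 10
10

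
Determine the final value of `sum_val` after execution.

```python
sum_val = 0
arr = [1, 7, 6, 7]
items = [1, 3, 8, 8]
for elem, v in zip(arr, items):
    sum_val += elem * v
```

Let's trace through this code step by step.

Initialize: sum_val = 0
Initialize: arr = [1, 7, 6, 7]
Initialize: items = [1, 3, 8, 8]
Entering loop: for elem, v in zip(arr, items):

After execution: sum_val = 126
126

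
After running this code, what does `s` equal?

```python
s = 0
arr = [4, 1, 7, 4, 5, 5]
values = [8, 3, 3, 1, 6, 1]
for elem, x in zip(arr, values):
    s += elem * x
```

Let's trace through this code step by step.

Initialize: s = 0
Initialize: arr = [4, 1, 7, 4, 5, 5]
Initialize: values = [8, 3, 3, 1, 6, 1]
Entering loop: for elem, x in zip(arr, values):

After execution: s = 95
95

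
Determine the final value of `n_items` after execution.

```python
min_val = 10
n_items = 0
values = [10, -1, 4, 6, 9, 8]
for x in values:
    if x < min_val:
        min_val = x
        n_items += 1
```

Let's trace through this code step by step.

Initialize: min_val = 10
Initialize: n_items = 0
Initialize: values = [10, -1, 4, 6, 9, 8]
Entering loop: for x in values:

After execution: n_items = 1
1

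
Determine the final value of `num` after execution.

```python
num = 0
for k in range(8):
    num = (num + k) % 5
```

Let's trace through this code step by step.

Initialize: num = 0
Entering loop: for k in range(8):

After execution: num = 3
3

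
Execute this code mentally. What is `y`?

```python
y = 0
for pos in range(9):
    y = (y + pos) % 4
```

Let's trace through this code step by step.

Initialize: y = 0
Entering loop: for pos in range(9):

After execution: y = 0
0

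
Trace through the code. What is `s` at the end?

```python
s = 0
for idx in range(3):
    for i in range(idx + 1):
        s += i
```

Let's trace through this code step by step.

Initialize: s = 0
Entering loop: for idx in range(3):

After execution: s = 4
4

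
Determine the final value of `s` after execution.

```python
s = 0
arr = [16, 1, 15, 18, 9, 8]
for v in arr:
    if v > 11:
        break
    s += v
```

Let's trace through this code step by step.

Initialize: s = 0
Initialize: arr = [16, 1, 15, 18, 9, 8]
Entering loop: for v in arr:

After execution: s = 0
0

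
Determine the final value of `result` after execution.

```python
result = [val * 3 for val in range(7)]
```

Let's trace through this code step by step.

Initialize: result = [val * 3 for val in range(7)]

After execution: result = [0, 3, 6, 9, 12, 15, 18]
[0, 3, 6, 9, 12, 15, 18]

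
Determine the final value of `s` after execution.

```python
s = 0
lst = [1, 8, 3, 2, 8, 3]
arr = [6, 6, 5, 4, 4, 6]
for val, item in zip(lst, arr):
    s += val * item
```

Let's trace through this code step by step.

Initialize: s = 0
Initialize: lst = [1, 8, 3, 2, 8, 3]
Initialize: arr = [6, 6, 5, 4, 4, 6]
Entering loop: for val, item in zip(lst, arr):

After execution: s = 127
127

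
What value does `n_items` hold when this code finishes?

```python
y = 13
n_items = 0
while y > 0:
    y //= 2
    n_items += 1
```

Let's trace through this code step by step.

Initialize: y = 13
Initialize: n_items = 0
Entering loop: while y > 0:

After execution: n_items = 4
4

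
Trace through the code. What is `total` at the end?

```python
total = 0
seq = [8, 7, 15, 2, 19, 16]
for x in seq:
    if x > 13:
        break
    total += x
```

Let's trace through this code step by step.

Initialize: total = 0
Initialize: seq = [8, 7, 15, 2, 19, 16]
Entering loop: for x in seq:

After execution: total = 15
15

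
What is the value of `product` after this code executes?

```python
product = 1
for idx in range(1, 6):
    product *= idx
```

Let's trace through this code step by step.

Initialize: product = 1
Entering loop: for idx in range(1, 6):

After execution: product = 120
120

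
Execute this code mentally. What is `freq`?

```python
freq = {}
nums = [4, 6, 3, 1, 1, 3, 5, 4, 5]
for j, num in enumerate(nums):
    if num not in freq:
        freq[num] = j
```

Let's trace through this code step by step.

Initialize: freq = {}
Initialize: nums = [4, 6, 3, 1, 1, 3, 5, 4, 5]
Entering loop: for j, num in enumerate(nums):

After execution: freq = {4: 0, 6: 1, 3: 2, 1: 3, 5: 6}
{4: 0, 6: 1, 3: 2, 1: 3, 5: 6}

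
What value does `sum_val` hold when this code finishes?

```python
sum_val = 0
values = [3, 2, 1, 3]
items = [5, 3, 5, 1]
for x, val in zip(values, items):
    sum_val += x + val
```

Let's trace through this code step by step.

Initialize: sum_val = 0
Initialize: values = [3, 2, 1, 3]
Initialize: items = [5, 3, 5, 1]
Entering loop: for x, val in zip(values, items):

After execution: sum_val = 23
23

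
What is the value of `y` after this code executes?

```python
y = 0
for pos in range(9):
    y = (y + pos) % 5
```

Let's trace through this code step by step.

Initialize: y = 0
Entering loop: for pos in range(9):

After execution: y = 1
1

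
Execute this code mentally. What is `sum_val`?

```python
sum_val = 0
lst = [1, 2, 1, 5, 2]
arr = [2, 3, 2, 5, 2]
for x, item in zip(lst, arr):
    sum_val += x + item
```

Let's trace through this code step by step.

Initialize: sum_val = 0
Initialize: lst = [1, 2, 1, 5, 2]
Initialize: arr = [2, 3, 2, 5, 2]
Entering loop: for x, item in zip(lst, arr):

After execution: sum_val = 25
25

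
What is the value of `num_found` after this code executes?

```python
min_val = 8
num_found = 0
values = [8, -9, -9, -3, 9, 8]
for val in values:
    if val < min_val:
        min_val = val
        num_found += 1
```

Let's trace through this code step by step.

Initialize: min_val = 8
Initialize: num_found = 0
Initialize: values = [8, -9, -9, -3, 9, 8]
Entering loop: for val in values:

After execution: num_found = 1
1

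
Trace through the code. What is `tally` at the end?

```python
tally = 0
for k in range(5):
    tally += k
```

Let's trace through this code step by step.

Initialize: tally = 0
Entering loop: for k in range(5):

After execution: tally = 10
10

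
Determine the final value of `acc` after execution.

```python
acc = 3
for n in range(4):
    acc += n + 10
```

Let's trace through this code step by step.

Initialize: acc = 3
Entering loop: for n in range(4):

After execution: acc = 49
49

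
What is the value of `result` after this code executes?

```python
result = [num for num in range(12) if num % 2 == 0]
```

Let's trace through this code step by step.

Initialize: result = [num for num in range(12) if num % 2 == 0]

After execution: result = [0, 2, 4, 6, 8, 10]
[0, 2, 4, 6, 8, 10]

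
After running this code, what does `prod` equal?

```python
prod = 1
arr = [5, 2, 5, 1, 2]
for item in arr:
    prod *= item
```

Let's trace through this code step by step.

Initialize: prod = 1
Initialize: arr = [5, 2, 5, 1, 2]
Entering loop: for item in arr:

After execution: prod = 100
100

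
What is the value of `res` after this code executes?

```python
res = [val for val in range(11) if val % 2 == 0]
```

Let's trace through this code step by step.

Initialize: res = [val for val in range(11) if val % 2 == 0]

After execution: res = [0, 2, 4, 6, 8, 10]
[0, 2, 4, 6, 8, 10]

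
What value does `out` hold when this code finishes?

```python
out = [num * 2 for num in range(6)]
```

Let's trace through this code step by step.

Initialize: out = [num * 2 for num in range(6)]

After execution: out = [0, 2, 4, 6, 8, 10]
[0, 2, 4, 6, 8, 10]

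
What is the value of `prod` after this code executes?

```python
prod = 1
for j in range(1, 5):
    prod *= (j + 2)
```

Let's trace through this code step by step.

Initialize: prod = 1
Entering loop: for j in range(1, 5):

After execution: prod = 360
360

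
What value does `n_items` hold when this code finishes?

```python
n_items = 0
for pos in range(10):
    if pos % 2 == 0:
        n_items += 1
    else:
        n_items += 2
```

Let's trace through this code step by step.

Initialize: n_items = 0
Entering loop: for pos in range(10):

After execution: n_items = 15
15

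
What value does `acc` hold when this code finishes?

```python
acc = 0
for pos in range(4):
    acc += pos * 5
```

Let's trace through this code step by step.

Initialize: acc = 0
Entering loop: for pos in range(4):

After execution: acc = 30
30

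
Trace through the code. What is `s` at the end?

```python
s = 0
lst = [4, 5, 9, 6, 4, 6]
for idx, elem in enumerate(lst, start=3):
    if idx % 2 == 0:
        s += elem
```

Let's trace through this code step by step.

Initialize: s = 0
Initialize: lst = [4, 5, 9, 6, 4, 6]
Entering loop: for idx, elem in enumerate(lst, start=3):

After execution: s = 17
17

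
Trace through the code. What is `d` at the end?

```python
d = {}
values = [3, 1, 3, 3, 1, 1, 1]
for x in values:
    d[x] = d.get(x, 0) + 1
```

Let's trace through this code step by step.

Initialize: d = {}
Initialize: values = [3, 1, 3, 3, 1, 1, 1]
Entering loop: for x in values:

After execution: d = {3: 3, 1: 4}
{3: 3, 1: 4}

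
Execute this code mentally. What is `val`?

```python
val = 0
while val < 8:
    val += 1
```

Let's trace through this code step by step.

Initialize: val = 0
Entering loop: while val < 8:

After execution: val = 8
8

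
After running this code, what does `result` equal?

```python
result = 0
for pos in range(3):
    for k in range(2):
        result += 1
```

Let's trace through this code step by step.

Initialize: result = 0
Entering loop: for pos in range(3):

After execution: result = 6
6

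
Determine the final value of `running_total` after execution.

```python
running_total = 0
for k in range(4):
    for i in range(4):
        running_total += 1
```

Let's trace through this code step by step.

Initialize: running_total = 0
Entering loop: for k in range(4):

After execution: running_total = 16
16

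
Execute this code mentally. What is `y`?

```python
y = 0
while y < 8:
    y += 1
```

Let's trace through this code step by step.

Initialize: y = 0
Entering loop: while y < 8:

After execution: y = 8
8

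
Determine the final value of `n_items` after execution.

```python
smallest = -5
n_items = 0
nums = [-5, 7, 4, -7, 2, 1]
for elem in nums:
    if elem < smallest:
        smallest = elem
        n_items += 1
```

Let's trace through this code step by step.

Initialize: smallest = -5
Initialize: n_items = 0
Initialize: nums = [-5, 7, 4, -7, 2, 1]
Entering loop: for elem in nums:

After execution: n_items = 1
1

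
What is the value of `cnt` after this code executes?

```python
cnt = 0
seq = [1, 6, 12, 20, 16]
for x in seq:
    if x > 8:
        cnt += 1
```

Let's trace through this code step by step.

Initialize: cnt = 0
Initialize: seq = [1, 6, 12, 20, 16]
Entering loop: for x in seq:

After execution: cnt = 3
3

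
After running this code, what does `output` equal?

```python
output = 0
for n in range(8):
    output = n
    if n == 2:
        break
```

Let's trace through this code step by step.

Initialize: output = 0
Entering loop: for n in range(8):

After execution: output = 2
2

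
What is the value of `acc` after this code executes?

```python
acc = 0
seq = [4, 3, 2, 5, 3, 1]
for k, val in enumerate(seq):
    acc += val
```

Let's trace through this code step by step.

Initialize: acc = 0
Initialize: seq = [4, 3, 2, 5, 3, 1]
Entering loop: for k, val in enumerate(seq):

After execution: acc = 18
18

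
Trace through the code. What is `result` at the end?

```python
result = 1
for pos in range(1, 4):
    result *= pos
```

Let's trace through this code step by step.

Initialize: result = 1
Entering loop: for pos in range(1, 4):

After execution: result = 6
6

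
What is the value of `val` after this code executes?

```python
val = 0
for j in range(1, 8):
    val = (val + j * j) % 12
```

Let's trace through this code step by step.

Initialize: val = 0
Entering loop: for j in range(1, 8):

After execution: val = 8
8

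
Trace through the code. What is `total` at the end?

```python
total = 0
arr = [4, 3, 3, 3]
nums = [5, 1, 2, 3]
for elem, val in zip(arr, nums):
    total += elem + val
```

Let's trace through this code step by step.

Initialize: total = 0
Initialize: arr = [4, 3, 3, 3]
Initialize: nums = [5, 1, 2, 3]
Entering loop: for elem, val in zip(arr, nums):

After execution: total = 24
24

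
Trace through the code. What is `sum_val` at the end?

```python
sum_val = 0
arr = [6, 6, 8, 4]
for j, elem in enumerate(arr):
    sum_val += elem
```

Let's trace through this code step by step.

Initialize: sum_val = 0
Initialize: arr = [6, 6, 8, 4]
Entering loop: for j, elem in enumerate(arr):

After execution: sum_val = 24
24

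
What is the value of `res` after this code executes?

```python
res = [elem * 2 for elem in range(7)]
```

Let's trace through this code step by step.

Initialize: res = [elem * 2 for elem in range(7)]

After execution: res = [0, 2, 4, 6, 8, 10, 12]
[0, 2, 4, 6, 8, 10, 12]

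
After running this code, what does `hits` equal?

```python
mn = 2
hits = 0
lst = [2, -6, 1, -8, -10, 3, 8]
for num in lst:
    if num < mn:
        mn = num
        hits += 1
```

Let's trace through this code step by step.

Initialize: mn = 2
Initialize: hits = 0
Initialize: lst = [2, -6, 1, -8, -10, 3, 8]
Entering loop: for num in lst:

After execution: hits = 3
3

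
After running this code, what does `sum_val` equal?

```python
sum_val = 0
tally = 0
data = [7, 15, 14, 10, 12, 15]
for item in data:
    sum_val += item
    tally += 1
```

Let's trace through this code step by step.

Initialize: sum_val = 0
Initialize: tally = 0
Initialize: data = [7, 15, 14, 10, 12, 15]
Entering loop: for item in data:

After execution: sum_val = 73
73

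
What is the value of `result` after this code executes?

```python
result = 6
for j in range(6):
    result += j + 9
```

Let's trace through this code step by step.

Initialize: result = 6
Entering loop: for j in range(6):

After execution: result = 75
75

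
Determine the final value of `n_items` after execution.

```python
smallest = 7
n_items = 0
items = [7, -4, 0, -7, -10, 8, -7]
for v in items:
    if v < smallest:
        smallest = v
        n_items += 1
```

Let's trace through this code step by step.

Initialize: smallest = 7
Initialize: n_items = 0
Initialize: items = [7, -4, 0, -7, -10, 8, -7]
Entering loop: for v in items:

After execution: n_items = 3
3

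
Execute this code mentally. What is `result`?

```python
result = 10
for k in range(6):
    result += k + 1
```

Let's trace through this code step by step.

Initialize: result = 10
Entering loop: for k in range(6):

After execution: result = 31
31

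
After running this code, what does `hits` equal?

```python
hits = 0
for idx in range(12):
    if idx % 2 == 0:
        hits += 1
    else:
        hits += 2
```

Let's trace through this code step by step.

Initialize: hits = 0
Entering loop: for idx in range(12):

After execution: hits = 18
18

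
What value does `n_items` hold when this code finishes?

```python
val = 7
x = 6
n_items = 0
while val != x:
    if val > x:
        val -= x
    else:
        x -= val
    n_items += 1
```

Let's trace through this code step by step.

Initialize: val = 7
Initialize: x = 6
Initialize: n_items = 0
Entering loop: while val != x:

After execution: n_items = 6
6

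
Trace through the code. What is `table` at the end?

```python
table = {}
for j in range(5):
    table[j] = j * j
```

Let's trace through this code step by step.

Initialize: table = {}
Entering loop: for j in range(5):

After execution: table = {0: 0, 1: 1, 2: 4, 3: 9, 4: 16}
{0: 0, 1: 1, 2: 4, 3: 9, 4: 16}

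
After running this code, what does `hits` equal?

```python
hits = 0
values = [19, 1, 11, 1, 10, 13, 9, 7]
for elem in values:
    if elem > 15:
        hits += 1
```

Let's trace through this code step by step.

Initialize: hits = 0
Initialize: values = [19, 1, 11, 1, 10, 13, 9, 7]
Entering loop: for elem in values:

After execution: hits = 1
1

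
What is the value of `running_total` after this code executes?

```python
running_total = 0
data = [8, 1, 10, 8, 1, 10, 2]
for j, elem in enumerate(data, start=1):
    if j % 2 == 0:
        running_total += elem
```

Let's trace through this code step by step.

Initialize: running_total = 0
Initialize: data = [8, 1, 10, 8, 1, 10, 2]
Entering loop: for j, elem in enumerate(data, start=1):

After execution: running_total = 19
19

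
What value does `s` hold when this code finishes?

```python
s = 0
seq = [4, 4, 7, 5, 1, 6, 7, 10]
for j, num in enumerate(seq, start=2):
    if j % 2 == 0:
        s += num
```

Let's trace through this code step by step.

Initialize: s = 0
Initialize: seq = [4, 4, 7, 5, 1, 6, 7, 10]
Entering loop: for j, num in enumerate(seq, start=2):

After execution: s = 19
19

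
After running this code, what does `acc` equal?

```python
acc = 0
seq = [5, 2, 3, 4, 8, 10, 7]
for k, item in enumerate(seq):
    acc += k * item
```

Let's trace through this code step by step.

Initialize: acc = 0
Initialize: seq = [5, 2, 3, 4, 8, 10, 7]
Entering loop: for k, item in enumerate(seq):

After execution: acc = 144
144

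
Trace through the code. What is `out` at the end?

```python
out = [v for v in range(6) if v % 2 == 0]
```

Let's trace through this code step by step.

Initialize: out = [v for v in range(6) if v % 2 == 0]

After execution: out = [0, 2, 4]
[0, 2, 4]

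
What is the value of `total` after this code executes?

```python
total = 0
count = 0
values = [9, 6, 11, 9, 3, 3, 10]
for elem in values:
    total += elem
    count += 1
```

Let's trace through this code step by step.

Initialize: total = 0
Initialize: count = 0
Initialize: values = [9, 6, 11, 9, 3, 3, 10]
Entering loop: for elem in values:

After execution: total = 51
51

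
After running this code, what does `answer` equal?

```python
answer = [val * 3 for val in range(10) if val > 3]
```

Let's trace through this code step by step.

Initialize: answer = [val * 3 for val in range(10) if val > 3]

After execution: answer = [12, 15, 18, 21, 24, 27]
[12, 15, 18, 21, 24, 27]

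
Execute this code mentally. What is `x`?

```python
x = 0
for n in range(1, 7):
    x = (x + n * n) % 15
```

Let's trace through this code step by step.

Initialize: x = 0
Entering loop: for n in range(1, 7):

After execution: x = 1
1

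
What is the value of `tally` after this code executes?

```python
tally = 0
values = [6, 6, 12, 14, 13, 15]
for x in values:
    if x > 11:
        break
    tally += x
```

Let's trace through this code step by step.

Initialize: tally = 0
Initialize: values = [6, 6, 12, 14, 13, 15]
Entering loop: for x in values:

After execution: tally = 12
12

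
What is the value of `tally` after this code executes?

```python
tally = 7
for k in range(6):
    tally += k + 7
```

Let's trace through this code step by step.

Initialize: tally = 7
Entering loop: for k in range(6):

After execution: tally = 64
64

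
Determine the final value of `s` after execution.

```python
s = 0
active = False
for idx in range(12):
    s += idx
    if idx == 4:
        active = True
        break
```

Let's trace through this code step by step.

Initialize: s = 0
Initialize: active = False
Entering loop: for idx in range(12):

After execution: s = 10
10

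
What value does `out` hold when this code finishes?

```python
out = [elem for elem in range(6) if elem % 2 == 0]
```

Let's trace through this code step by step.

Initialize: out = [elem for elem in range(6) if elem % 2 == 0]

After execution: out = [0, 2, 4]
[0, 2, 4]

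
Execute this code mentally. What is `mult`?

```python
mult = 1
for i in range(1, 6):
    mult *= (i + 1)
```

Let's trace through this code step by step.

Initialize: mult = 1
Entering loop: for i in range(1, 6):

After execution: mult = 720
720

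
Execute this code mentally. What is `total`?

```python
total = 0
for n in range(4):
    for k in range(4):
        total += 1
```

Let's trace through this code step by step.

Initialize: total = 0
Entering loop: for n in range(4):

After execution: total = 16
16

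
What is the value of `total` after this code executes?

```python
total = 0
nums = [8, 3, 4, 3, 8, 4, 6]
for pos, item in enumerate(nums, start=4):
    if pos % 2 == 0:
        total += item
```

Let's trace through this code step by step.

Initialize: total = 0
Initialize: nums = [8, 3, 4, 3, 8, 4, 6]
Entering loop: for pos, item in enumerate(nums, start=4):

After execution: total = 26
26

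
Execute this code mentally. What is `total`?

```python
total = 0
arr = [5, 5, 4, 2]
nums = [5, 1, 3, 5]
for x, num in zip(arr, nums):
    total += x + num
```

Let's trace through this code step by step.

Initialize: total = 0
Initialize: arr = [5, 5, 4, 2]
Initialize: nums = [5, 1, 3, 5]
Entering loop: for x, num in zip(arr, nums):

After execution: total = 30
30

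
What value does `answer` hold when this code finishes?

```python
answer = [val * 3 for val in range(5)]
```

Let's trace through this code step by step.

Initialize: answer = [val * 3 for val in range(5)]

After execution: answer = [0, 3, 6, 9, 12]
[0, 3, 6, 9, 12]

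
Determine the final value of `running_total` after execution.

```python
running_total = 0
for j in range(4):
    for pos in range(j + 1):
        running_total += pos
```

Let's trace through this code step by step.

Initialize: running_total = 0
Entering loop: for j in range(4):

After execution: running_total = 10
10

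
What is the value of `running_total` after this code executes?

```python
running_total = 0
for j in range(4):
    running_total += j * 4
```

Let's trace through this code step by step.

Initialize: running_total = 0
Entering loop: for j in range(4):

After execution: running_total = 24
24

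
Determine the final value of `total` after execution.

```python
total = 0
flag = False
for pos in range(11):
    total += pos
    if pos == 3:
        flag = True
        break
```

Let's trace through this code step by step.

Initialize: total = 0
Initialize: flag = False
Entering loop: for pos in range(11):

After execution: total = 6
6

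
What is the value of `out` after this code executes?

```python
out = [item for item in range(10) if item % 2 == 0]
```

Let's trace through this code step by step.

Initialize: out = [item for item in range(10) if item % 2 == 0]

After execution: out = [0, 2, 4, 6, 8]
[0, 2, 4, 6, 8]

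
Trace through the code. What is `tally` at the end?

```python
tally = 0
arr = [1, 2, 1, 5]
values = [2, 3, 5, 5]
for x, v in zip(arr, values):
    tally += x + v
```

Let's trace through this code step by step.

Initialize: tally = 0
Initialize: arr = [1, 2, 1, 5]
Initialize: values = [2, 3, 5, 5]
Entering loop: for x, v in zip(arr, values):

After execution: tally = 24
24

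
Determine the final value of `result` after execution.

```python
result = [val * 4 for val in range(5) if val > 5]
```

Let's trace through this code step by step.

Initialize: result = [val * 4 for val in range(5) if val > 5]

After execution: result = []
[]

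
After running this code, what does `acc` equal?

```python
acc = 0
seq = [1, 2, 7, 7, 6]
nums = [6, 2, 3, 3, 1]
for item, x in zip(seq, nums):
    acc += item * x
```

Let's trace through this code step by step.

Initialize: acc = 0
Initialize: seq = [1, 2, 7, 7, 6]
Initialize: nums = [6, 2, 3, 3, 1]
Entering loop: for item, x in zip(seq, nums):

After execution: acc = 58
58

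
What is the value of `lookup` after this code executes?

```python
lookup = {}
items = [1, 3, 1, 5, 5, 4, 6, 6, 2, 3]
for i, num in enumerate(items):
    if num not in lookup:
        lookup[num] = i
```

Let's trace through this code step by step.

Initialize: lookup = {}
Initialize: items = [1, 3, 1, 5, 5, 4, 6, 6, 2, 3]
Entering loop: for i, num in enumerate(items):

After execution: lookup = {1: 0, 3: 1, 5: 3, 4: 5, 6: 6, 2: 8}
{1: 0, 3: 1, 5: 3, 4: 5, 6: 6, 2: 8}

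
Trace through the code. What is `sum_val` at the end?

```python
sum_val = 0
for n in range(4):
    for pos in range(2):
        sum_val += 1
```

Let's trace through this code step by step.

Initialize: sum_val = 0
Entering loop: for n in range(4):

After execution: sum_val = 8
8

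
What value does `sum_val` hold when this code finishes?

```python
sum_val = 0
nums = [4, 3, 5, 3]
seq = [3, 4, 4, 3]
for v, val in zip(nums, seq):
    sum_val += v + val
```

Let's trace through this code step by step.

Initialize: sum_val = 0
Initialize: nums = [4, 3, 5, 3]
Initialize: seq = [3, 4, 4, 3]
Entering loop: for v, val in zip(nums, seq):

After execution: sum_val = 29
29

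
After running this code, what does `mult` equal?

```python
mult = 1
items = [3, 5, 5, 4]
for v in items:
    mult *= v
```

Let's trace through this code step by step.

Initialize: mult = 1
Initialize: items = [3, 5, 5, 4]
Entering loop: for v in items:

After execution: mult = 300
300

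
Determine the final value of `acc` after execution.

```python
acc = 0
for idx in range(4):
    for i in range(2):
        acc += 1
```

Let's trace through this code step by step.

Initialize: acc = 0
Entering loop: for idx in range(4):

After execution: acc = 8
8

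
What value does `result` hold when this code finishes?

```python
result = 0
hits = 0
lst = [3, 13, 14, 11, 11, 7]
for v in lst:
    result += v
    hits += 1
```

Let's trace through this code step by step.

Initialize: result = 0
Initialize: hits = 0
Initialize: lst = [3, 13, 14, 11, 11, 7]
Entering loop: for v in lst:

After execution: result = 59
59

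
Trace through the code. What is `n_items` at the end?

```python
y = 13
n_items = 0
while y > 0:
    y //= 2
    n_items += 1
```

Let's trace through this code step by step.

Initialize: y = 13
Initialize: n_items = 0
Entering loop: while y > 0:

After execution: n_items = 4
4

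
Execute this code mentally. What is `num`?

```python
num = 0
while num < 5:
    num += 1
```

Let's trace through this code step by step.

Initialize: num = 0
Entering loop: while num < 5:

After execution: num = 5
5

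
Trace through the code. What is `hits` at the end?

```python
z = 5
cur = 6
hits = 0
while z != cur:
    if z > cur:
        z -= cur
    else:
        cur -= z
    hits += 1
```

Let's trace through this code step by step.

Initialize: z = 5
Initialize: cur = 6
Initialize: hits = 0
Entering loop: while z != cur:

After execution: hits = 5
5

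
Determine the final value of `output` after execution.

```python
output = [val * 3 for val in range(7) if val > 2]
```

Let's trace through this code step by step.

Initialize: output = [val * 3 for val in range(7) if val > 2]

After execution: output = [9, 12, 15, 18]
[9, 12, 15, 18]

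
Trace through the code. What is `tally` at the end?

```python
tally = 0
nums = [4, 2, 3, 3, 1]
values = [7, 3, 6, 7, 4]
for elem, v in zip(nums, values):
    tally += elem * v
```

Let's trace through this code step by step.

Initialize: tally = 0
Initialize: nums = [4, 2, 3, 3, 1]
Initialize: values = [7, 3, 6, 7, 4]
Entering loop: for elem, v in zip(nums, values):

After execution: tally = 77
77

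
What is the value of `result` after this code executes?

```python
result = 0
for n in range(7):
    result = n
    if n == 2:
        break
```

Let's trace through this code step by step.

Initialize: result = 0
Entering loop: for n in range(7):

After execution: result = 2
2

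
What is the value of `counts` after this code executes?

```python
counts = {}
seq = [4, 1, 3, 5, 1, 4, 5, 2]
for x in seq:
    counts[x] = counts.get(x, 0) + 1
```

Let's trace through this code step by step.

Initialize: counts = {}
Initialize: seq = [4, 1, 3, 5, 1, 4, 5, 2]
Entering loop: for x in seq:

After execution: counts = {4: 2, 1: 2, 3: 1, 5: 2, 2: 1}
{4: 2, 1: 2, 3: 1, 5: 2, 2: 1}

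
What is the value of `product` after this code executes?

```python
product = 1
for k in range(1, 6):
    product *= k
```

Let's trace through this code step by step.

Initialize: product = 1
Entering loop: for k in range(1, 6):

After execution: product = 120
120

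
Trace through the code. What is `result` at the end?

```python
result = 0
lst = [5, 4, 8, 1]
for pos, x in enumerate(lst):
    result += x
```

Let's trace through this code step by step.

Initialize: result = 0
Initialize: lst = [5, 4, 8, 1]
Entering loop: for pos, x in enumerate(lst):

After execution: result = 18
18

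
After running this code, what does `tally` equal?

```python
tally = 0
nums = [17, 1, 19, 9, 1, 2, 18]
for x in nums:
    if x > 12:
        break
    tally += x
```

Let's trace through this code step by step.

Initialize: tally = 0
Initialize: nums = [17, 1, 19, 9, 1, 2, 18]
Entering loop: for x in nums:

After execution: tally = 0
0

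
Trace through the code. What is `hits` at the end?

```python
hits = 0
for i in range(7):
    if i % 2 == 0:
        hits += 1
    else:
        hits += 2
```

Let's trace through this code step by step.

Initialize: hits = 0
Entering loop: for i in range(7):

After execution: hits = 10
10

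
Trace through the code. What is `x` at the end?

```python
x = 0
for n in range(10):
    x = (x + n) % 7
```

Let's trace through this code step by step.

Initialize: x = 0
Entering loop: for n in range(10):

After execution: x = 3
3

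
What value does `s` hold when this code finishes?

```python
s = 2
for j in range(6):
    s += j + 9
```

Let's trace through this code step by step.

Initialize: s = 2
Entering loop: for j in range(6):

After execution: s = 71
71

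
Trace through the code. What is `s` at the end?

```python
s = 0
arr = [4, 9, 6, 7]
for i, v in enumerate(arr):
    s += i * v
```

Let's trace through this code step by step.

Initialize: s = 0
Initialize: arr = [4, 9, 6, 7]
Entering loop: for i, v in enumerate(arr):

After execution: s = 42
42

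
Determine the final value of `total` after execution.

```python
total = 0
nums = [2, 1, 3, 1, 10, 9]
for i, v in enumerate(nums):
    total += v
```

Let's trace through this code step by step.

Initialize: total = 0
Initialize: nums = [2, 1, 3, 1, 10, 9]
Entering loop: for i, v in enumerate(nums):

After execution: total = 26
26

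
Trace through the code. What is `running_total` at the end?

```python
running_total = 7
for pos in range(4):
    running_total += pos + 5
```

Let's trace through this code step by step.

Initialize: running_total = 7
Entering loop: for pos in range(4):

After execution: running_total = 33
33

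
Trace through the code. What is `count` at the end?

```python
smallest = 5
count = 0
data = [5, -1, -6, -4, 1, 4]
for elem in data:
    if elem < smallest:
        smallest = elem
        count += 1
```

Let's trace through this code step by step.

Initialize: smallest = 5
Initialize: count = 0
Initialize: data = [5, -1, -6, -4, 1, 4]
Entering loop: for elem in data:

After execution: count = 2
2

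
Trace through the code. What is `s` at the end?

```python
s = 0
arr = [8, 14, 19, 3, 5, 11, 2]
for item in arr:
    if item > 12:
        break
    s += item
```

Let's trace through this code step by step.

Initialize: s = 0
Initialize: arr = [8, 14, 19, 3, 5, 11, 2]
Entering loop: for item in arr:

After execution: s = 8
8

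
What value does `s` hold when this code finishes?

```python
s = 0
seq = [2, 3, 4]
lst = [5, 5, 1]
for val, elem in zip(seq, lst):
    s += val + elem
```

Let's trace through this code step by step.

Initialize: s = 0
Initialize: seq = [2, 3, 4]
Initialize: lst = [5, 5, 1]
Entering loop: for val, elem in zip(seq, lst):

After execution: s = 20
20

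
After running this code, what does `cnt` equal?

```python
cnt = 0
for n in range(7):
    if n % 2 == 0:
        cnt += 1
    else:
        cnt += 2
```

Let's trace through this code step by step.

Initialize: cnt = 0
Entering loop: for n in range(7):

After execution: cnt = 10
10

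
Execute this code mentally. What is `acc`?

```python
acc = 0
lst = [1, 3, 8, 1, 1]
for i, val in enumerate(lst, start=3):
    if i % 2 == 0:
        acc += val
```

Let's trace through this code step by step.

Initialize: acc = 0
Initialize: lst = [1, 3, 8, 1, 1]
Entering loop: for i, val in enumerate(lst, start=3):

After execution: acc = 4
4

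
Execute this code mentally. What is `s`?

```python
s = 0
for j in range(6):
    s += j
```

Let's trace through this code step by step.

Initialize: s = 0
Entering loop: for j in range(6):

After execution: s = 15
15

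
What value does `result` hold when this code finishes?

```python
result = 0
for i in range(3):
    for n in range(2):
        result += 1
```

Let's trace through this code step by step.

Initialize: result = 0
Entering loop: for i in range(3):

After execution: result = 6
6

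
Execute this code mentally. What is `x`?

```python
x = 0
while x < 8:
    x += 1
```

Let's trace through this code step by step.

Initialize: x = 0
Entering loop: while x < 8:

After execution: x = 8
8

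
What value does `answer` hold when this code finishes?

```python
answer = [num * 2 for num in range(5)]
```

Let's trace through this code step by step.

Initialize: answer = [num * 2 for num in range(5)]

After execution: answer = [0, 2, 4, 6, 8]
[0, 2, 4, 6, 8]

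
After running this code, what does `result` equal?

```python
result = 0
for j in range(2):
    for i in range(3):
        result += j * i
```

Let's trace through this code step by step.

Initialize: result = 0
Entering loop: for j in range(2):

After execution: result = 3
3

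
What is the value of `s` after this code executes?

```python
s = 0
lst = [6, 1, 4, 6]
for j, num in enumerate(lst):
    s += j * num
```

Let's trace through this code step by step.

Initialize: s = 0
Initialize: lst = [6, 1, 4, 6]
Entering loop: for j, num in enumerate(lst):

After execution: s = 27
27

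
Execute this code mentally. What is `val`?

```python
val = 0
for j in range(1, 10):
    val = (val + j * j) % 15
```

Let's trace through this code step by step.

Initialize: val = 0
Entering loop: for j in range(1, 10):

After execution: val = 0
0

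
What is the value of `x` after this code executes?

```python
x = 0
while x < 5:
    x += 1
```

Let's trace through this code step by step.

Initialize: x = 0
Entering loop: while x < 5:

After execution: x = 5
5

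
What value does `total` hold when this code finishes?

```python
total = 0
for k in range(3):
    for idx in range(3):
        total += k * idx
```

Let's trace through this code step by step.

Initialize: total = 0
Entering loop: for k in range(3):

After execution: total = 9
9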